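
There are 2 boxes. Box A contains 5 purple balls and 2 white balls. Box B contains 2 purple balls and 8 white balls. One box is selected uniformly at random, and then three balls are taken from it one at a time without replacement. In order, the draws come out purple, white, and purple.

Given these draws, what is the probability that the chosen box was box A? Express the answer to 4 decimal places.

0.8955

Compute the likelihood of the observed sequence for each case: P(data | box A) = (5/7)(2/6)(4/5) = 4/21; P(data | box B) = (2/10)(8/9)(1/8) = 1/45.
Multiplying each by its prior: 1/2 · 4/21 = 2/21, 1/2 · 1/45 = 1/90; with total 67/630.
So P(box A | data) = (2/21) / (67/630) = 60/67.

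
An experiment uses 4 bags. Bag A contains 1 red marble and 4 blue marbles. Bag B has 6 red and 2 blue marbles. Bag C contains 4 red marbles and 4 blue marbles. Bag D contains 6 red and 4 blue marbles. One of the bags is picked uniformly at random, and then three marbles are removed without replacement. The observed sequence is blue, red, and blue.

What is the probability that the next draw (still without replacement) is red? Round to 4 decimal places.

0.4030

Compute the likelihood of the observed sequence for each case: P(data | bag A) = (4/5)(1/4)(3/3) = 1/5; P(data | bag B) = (2/8)(6/7)(1/6) = 1/28; P(data | bag C) = (4/8)(4/7)(3/6) = 1/7; P(data | bag D) = (4/10)(6/9)(3/8) = 1/10.
Multiplying each by its prior: 1/4 · 1/5 = 1/20, 1/4 · 1/28 = 1/112, 1/4 · 1/7 = 1/28, 1/4 · 1/10 = 1/40; summing to 67/560.
Normalising, the posterior is P(bag A | data) = 28/67, P(bag B | data) = 5/67, P(bag C | data) = 20/67, P(bag D | data) = 14/67.
So P(red next | data) = Σ P(red next | H) P(H | data) = (0)(28/67) + (1)(5/67) + (3/5)(20/67) + (5/7)(14/67) = 27/67.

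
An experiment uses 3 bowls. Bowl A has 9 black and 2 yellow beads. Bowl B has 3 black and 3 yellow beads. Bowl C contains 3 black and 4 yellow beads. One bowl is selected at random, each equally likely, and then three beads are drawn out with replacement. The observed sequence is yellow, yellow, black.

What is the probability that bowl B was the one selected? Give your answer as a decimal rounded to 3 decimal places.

0.428

The likelihood of the observed sequence under each hypothesis: P(data | bowl A) = (2/11)(2/11)(9/11) = 0.027047; P(data | bowl B) = (3/6)(3/6)(3/6) = 0.125; P(data | bowl C) = (4/7)(4/7)(3/7) = 0.13994.
The prior-weighted likelihoods are 1/3 · 0.027047 = 0.0090158, 1/3 · 0.125 = 0.041667, 1/3 · 0.13994 = 0.046647; summing to 0.09733.
Therefore the posterior P(bowl B | data) = (0.041667) / (0.09733) = 0.4281.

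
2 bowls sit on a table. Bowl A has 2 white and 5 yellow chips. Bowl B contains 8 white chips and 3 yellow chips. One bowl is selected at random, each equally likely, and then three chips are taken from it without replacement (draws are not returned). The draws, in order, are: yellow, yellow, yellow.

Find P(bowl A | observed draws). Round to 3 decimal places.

0.979

For each hypothesis, P(data | H) works out to: P(data | bowl A) = (5/7)(4/6)(3/5) = 0.28571; P(data | bowl B) = (3/11)(2/10)(1/9) = 0.0060606.
Weighting by the prior gives 1/2 · 0.28571 = 0.14286, 1/2 · 0.0060606 = 0.0030303; with total 0.14589.
Hence P(bowl A | data) = (0.14286) / (0.14589) = 0.97923.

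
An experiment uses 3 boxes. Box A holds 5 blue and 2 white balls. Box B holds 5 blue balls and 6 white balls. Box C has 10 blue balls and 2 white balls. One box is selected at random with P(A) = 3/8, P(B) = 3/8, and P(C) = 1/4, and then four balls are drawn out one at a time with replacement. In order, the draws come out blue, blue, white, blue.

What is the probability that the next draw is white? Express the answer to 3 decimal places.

For each hypothesis, P(data | H) works out to: P(data | box A) = (5/7)(5/7)(2/7)(5/7) = 0.10412; P(data | box B) = (5/11)(5/11)(6/11)(5/11) = 0.051226; P(data | box C) = (10/12)(10/12)(2/12)(10/12) = 0.096451.
Weighting by the prior gives 3/8 · 0.10412 = 0.039046, 3/8 · 0.051226 = 0.01921, 1/4 · 0.096451 = 0.024113; with total 0.082369.
The posterior is then P(box A | data) = 0.47404, P(box B | data) = 0.23322, P(box C | data) = 0.29274.
Averaging over the posterior, P(white next | data) = (2/7)(0.47404) + (6/11)(0.23322) + (1/6)(0.29274) = 0.31144.

0.311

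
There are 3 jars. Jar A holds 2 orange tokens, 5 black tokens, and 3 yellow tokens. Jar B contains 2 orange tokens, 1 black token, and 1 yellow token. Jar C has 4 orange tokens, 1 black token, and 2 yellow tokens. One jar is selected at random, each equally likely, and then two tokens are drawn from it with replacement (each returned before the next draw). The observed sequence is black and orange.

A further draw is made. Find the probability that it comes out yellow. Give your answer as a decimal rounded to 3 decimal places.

Compute the likelihood of the observed sequence for each case: P(data | jar A) = (5/10)(2/10) = 0.1; P(data | jar B) = (1/4)(2/4) = 0.125; P(data | jar C) = (1/7)(4/7) = 0.081633.
The prior-weighted likelihoods are 1/3 · 0.1 = 0.033333, 1/3 · 0.125 = 0.041667, 1/3 · 0.081633 = 0.027211; summing to 0.10221.
Normalising, the posterior is P(jar A | data) = 0.32612, P(jar B | data) = 0.40765, P(jar C | data) = 0.26622.
The predictive probability is P(yellow next | data) = (3/10)(0.32612) + (1/4)(0.40765) + (2/7)(0.26622) = 0.27581.

0.276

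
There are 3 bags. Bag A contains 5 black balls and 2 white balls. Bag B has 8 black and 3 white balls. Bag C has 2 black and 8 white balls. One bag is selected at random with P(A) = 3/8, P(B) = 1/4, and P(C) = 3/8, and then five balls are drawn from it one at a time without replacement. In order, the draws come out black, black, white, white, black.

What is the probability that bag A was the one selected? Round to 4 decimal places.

Under each hypothesis, the probability of the observed sequence is: P(data | bag A) = (5/7)(4/6)(2/5)(1/4)(3/3) = 0.047619; P(data | bag B) = (8/11)(7/10)(3/9)(2/8)(6/7) = 0.036364; P(data | bag C) = (2/10)(1/9)(8/8)(7/7)(0/6) = 0.
The prior-weighted likelihoods are 3/8 · 0.047619 = 0.017857, 1/4 · 0.036364 = 0.0090909, 3/8 · 0 = 0; summing to 0.026948.
Hence P(bag A | data) = (0.017857) / (0.026948) = 0.66265.

0.6627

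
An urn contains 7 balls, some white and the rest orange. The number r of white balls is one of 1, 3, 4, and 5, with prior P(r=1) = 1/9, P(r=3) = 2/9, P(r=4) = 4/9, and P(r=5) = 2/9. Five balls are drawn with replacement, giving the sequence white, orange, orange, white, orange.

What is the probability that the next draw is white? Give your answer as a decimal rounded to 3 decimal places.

For each hypothesis, P(data | H) works out to: P(data | r = 1) = (1/7)(6/7)(6/7)(1/7)(6/7) = 0.012852; P(data | r = 3) = (3/7)(4/7)(4/7)(3/7)(4/7) = 0.034271; P(data | r = 4) = (4/7)(3/7)(3/7)(4/7)(3/7) = 0.025704; P(data | r = 5) = (5/7)(2/7)(2/7)(5/7)(2/7) = 0.0119.
Weighting by the prior gives 1/9 · 0.012852 = 0.001428, 2/9 · 0.034271 = 0.0076159, 4/9 · 0.025704 = 0.011424, 2/9 · 0.0119 = 0.0026444; these sum to 0.023112.
Dividing through by the total gives posterior P(r = 1 | data) = 0.061785, P(r = 3 | data) = 0.32952, P(r = 4 | data) = 0.49428, P(r = 5 | data) = 0.11442.
The predictive probability is P(white next | data) = (1/7)(0.061785) + (3/7)(0.32952) + (4/7)(0.49428) + (5/7)(0.11442) = 0.51422.

0.514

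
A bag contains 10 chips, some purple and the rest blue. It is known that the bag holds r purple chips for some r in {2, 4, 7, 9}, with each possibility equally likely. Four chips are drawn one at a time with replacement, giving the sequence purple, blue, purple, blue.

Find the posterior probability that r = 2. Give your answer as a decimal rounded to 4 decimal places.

0.1891

Compute the likelihood of the observed sequence for each case: P(data | r = 2) = (2/10)(8/10)(2/10)(8/10) = 0.0256; P(data | r = 4) = (4/10)(6/10)(4/10)(6/10) = 0.0576; P(data | r = 7) = (7/10)(3/10)(7/10)(3/10) = 0.0441; P(data | r = 9) = (9/10)(1/10)(9/10)(1/10) = 0.0081.
Multiplying each by its prior: 1/4 · 0.0256 = 0.0064, 1/4 · 0.0576 = 0.0144, 1/4 · 0.0441 = 0.011025, 1/4 · 0.0081 = 0.002025; summing to 0.03385.
Hence P(r = 2 | data) = (0.0064) / (0.03385) = 0.18907.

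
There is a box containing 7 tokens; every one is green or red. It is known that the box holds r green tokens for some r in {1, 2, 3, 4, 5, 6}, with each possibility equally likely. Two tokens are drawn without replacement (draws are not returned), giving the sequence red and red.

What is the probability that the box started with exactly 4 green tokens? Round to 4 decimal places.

Compute the likelihood of the observed sequence for each case: P(data | r = 1) = (6/7)(5/6) = 5/7; P(data | r = 2) = (5/7)(4/6) = 10/21; P(data | r = 3) = (4/7)(3/6) = 2/7; P(data | r = 4) = (3/7)(2/6) = 1/7; P(data | r = 5) = (2/7)(1/6) = 1/21; P(data | r = 6) = (1/7)(0/6) = 0.
Multiplying each by its prior: 1/6 · 5/7 = 5/42, 1/6 · 10/21 = 5/63, 1/6 · 2/7 = 1/21, 1/6 · 1/7 = 1/42, 1/6 · 1/21 = 1/126, 1/6 · 0 = 0; summing to 5/18.
So P(r = 4 | data) = (1/42) / (5/18) = 3/35.

0.0857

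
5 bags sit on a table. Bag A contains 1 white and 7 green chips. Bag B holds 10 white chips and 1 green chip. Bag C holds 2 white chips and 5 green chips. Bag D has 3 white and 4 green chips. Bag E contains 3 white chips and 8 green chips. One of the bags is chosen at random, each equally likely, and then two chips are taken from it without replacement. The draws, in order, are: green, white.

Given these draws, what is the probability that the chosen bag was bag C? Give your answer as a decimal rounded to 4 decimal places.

The likelihood of the observed sequence under each hypothesis: P(data | bag A) = (7/8)(1/7) = 0.125; P(data | bag B) = (1/11)(10/10) = 0.090909; P(data | bag C) = (5/7)(2/6) = 0.2381; P(data | bag D) = (4/7)(3/6) = 0.28571; P(data | bag E) = (8/11)(3/10) = 0.21818.
Weighting by the prior gives 1/5 · 0.125 = 0.025, 1/5 · 0.090909 = 0.018182, 1/5 · 0.2381 = 0.047619, 1/5 · 0.28571 = 0.057143, 1/5 · 0.21818 = 0.043636; summing to 0.19158.
Therefore the posterior P(bag C | data) = (0.047619) / (0.19158) = 0.24856.

0.2486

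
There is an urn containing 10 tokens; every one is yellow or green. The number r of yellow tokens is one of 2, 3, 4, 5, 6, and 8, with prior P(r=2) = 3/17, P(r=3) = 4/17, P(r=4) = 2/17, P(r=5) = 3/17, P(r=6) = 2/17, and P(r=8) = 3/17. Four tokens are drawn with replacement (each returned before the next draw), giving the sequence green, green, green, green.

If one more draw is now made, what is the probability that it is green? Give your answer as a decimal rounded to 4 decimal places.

0.7155

Compute the likelihood of the observed sequence for each case: P(data | r = 2) = (8/10)(8/10)(8/10)(8/10) = 0.4096; P(data | r = 3) = (7/10)(7/10)(7/10)(7/10) = 0.2401; P(data | r = 4) = (6/10)(6/10)(6/10)(6/10) = 0.1296; P(data | r = 5) = (5/10)(5/10)(5/10)(5/10) = 0.0625; P(data | r = 6) = (4/10)(4/10)(4/10)(4/10) = 0.0256; P(data | r = 8) = (2/10)(2/10)(2/10)(2/10) = 0.0016.
The prior-weighted likelihoods are 3/17 · 0.4096 = 0.072282, 4/17 · 0.2401 = 0.056494, 2/17 · 0.1296 = 0.015247, 3/17 · 0.0625 = 0.011029, 2/17 · 0.0256 = 0.0030118, 3/17 · 0.0016 = 0.00028235; with total 0.15835.
The posterior is then P(r = 2 | data) = 0.45648, P(r = 3 | data) = 0.35677, P(r = 4 | data) = 0.096289, P(r = 5 | data) = 0.069653, P(r = 6 | data) = 0.01902, P(r = 8 | data) = 0.0017831.
The predictive probability is P(green next | data) = (4/5)(0.45648) + (7/10)(0.35677) + (3/5)(0.096289) + (1/2)(0.069653) + (2/5)(0.01902) + (1/5)(0.0017831) = 0.71549.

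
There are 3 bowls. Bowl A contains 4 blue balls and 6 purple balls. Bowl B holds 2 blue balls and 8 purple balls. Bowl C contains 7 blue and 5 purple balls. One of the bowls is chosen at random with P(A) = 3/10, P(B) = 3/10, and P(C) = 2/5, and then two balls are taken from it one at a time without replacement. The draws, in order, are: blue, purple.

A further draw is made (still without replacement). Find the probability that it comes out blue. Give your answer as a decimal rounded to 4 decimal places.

0.4190

The likelihood of the observed sequence under each hypothesis: P(data | bowl A) = (4/10)(6/9) = 4/15; P(data | bowl B) = (2/10)(8/9) = 8/45; P(data | bowl C) = (7/12)(5/11) = 35/132.
The prior-weighted likelihoods are 3/10 · 4/15 = 2/25, 3/10 · 8/45 = 4/75, 2/5 · 35/132 = 7/66; summing to 79/330.
Dividing through by the total gives posterior P(bowl A | data) = 132/395, P(bowl B | data) = 88/395, P(bowl C | data) = 35/79.
The predictive probability is P(blue next | data) = (3/8)(132/395) + (1/8)(88/395) + (3/5)(35/79) = 331/790.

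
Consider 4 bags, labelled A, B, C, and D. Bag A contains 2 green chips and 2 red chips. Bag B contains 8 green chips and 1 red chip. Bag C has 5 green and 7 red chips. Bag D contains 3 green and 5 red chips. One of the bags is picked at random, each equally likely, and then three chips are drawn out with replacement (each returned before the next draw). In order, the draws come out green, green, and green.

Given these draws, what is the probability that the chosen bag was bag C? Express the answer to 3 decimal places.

Compute the likelihood of the observed sequence for each case: P(data | bag A) = (2/4)(2/4)(2/4) = 0.125; P(data | bag B) = (8/9)(8/9)(8/9) = 0.70233; P(data | bag C) = (5/12)(5/12)(5/12) = 0.072338; P(data | bag D) = (3/8)(3/8)(3/8) = 0.052734.
Weighting by the prior gives 1/4 · 0.125 = 0.03125, 1/4 · 0.70233 = 0.17558, 1/4 · 0.072338 = 0.018084, 1/4 · 0.052734 = 0.013184; summing to 0.2381.
Hence P(bag C | data) = (0.018084) / (0.2381) = 0.075953.

0.076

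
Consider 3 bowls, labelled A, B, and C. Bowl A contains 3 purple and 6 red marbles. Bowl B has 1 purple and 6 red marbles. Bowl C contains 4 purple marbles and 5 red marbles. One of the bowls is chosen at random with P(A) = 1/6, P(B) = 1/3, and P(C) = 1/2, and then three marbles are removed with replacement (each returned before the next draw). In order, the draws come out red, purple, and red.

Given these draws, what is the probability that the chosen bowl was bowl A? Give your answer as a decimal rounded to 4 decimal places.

The likelihood of the observed sequence under each hypothesis: P(data | bowl A) = (6/9)(3/9)(6/9) = 0.14815; P(data | bowl B) = (6/7)(1/7)(6/7) = 0.10496; P(data | bowl C) = (5/9)(4/9)(5/9) = 0.13717.
Weighting by the prior gives 1/6 · 0.14815 = 0.024691, 1/3 · 0.10496 = 0.034985, 1/2 · 0.13717 = 0.068587; with total 0.12826.
By Bayes' rule, P(bowl A | data) = (0.024691) / (0.12826) = 0.1925.

0.1925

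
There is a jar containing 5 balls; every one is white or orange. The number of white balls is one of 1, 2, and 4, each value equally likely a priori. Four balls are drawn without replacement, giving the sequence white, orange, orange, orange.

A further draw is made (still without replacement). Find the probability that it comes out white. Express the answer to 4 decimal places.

0.3333

The likelihood of the observed sequence under each hypothesis: P(data | r = 1) = (1/5)(4/4)(3/3)(2/2) = 1/5; P(data | r = 2) = (2/5)(3/4)(2/3)(1/2) = 1/10; P(data | r = 4) = (4/5)(1/4)(0/3) = 0.
Weighting by the prior gives 1/3 · 1/5 = 1/15, 1/3 · 1/10 = 1/30, 1/3 · 0 = 0; these sum to 1/10.
Normalising, the posterior is P(r = 1 | data) = 2/3, P(r = 2 | data) = 1/3, P(r = 4 | data) = 0.
The predictive probability is P(white next | data) = (0)(2/3) + (1)(1/3) = 1/3.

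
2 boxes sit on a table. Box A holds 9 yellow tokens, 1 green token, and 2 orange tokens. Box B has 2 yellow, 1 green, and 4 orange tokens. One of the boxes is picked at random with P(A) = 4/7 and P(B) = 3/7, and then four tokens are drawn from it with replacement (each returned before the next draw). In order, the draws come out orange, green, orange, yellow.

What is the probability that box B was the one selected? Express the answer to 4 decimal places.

Under each hypothesis, the probability of the observed sequence is: P(data | box A) = (2/12)(1/12)(2/12)(9/12) = 0.0017361; P(data | box B) = (4/7)(1/7)(4/7)(2/7) = 0.013328.
Multiplying each by its prior: 4/7 · 0.0017361 = 0.00099206, 3/7 · 0.013328 = 0.0057119; with total 0.006704.
Hence P(box B | data) = (0.0057119) / (0.006704) = 0.85202.

0.8520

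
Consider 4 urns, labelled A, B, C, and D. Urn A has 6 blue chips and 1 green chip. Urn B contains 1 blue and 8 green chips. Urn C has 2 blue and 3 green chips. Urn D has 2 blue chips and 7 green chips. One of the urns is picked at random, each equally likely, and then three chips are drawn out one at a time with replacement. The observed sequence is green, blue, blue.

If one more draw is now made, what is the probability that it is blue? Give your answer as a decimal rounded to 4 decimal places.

0.5517

Under each hypothesis, the probability of the observed sequence is: P(data | urn A) = (1/7)(6/7)(6/7) = 0.10496; P(data | urn B) = (8/9)(1/9)(1/9) = 0.010974; P(data | urn C) = (3/5)(2/5)(2/5) = 0.096; P(data | urn D) = (7/9)(2/9)(2/9) = 0.038409.
Weighting by the prior gives 1/4 · 0.10496 = 0.026239, 1/4 · 0.010974 = 0.0027435, 1/4 · 0.096 = 0.024, 1/4 · 0.038409 = 0.0096022; these sum to 0.062585.
The posterior is then P(urn A | data) = 0.41926, P(urn B | data) = 0.043836, P(urn C | data) = 0.38348, P(urn D | data) = 0.15343.
Averaging over the posterior, P(blue next | data) = (6/7)(0.41926) + (1/9)(0.043836) + (2/5)(0.38348) + (2/9)(0.15343) = 0.55172.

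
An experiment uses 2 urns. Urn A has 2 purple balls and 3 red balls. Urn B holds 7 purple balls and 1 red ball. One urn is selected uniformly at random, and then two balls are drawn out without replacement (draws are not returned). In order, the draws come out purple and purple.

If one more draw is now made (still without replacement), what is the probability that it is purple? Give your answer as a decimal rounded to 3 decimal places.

0.735

The likelihood of the observed sequence under each hypothesis: P(data | urn A) = (2/5)(1/4) = 1/10; P(data | urn B) = (7/8)(6/7) = 3/4.
Multiplying each by its prior: 1/2 · 1/10 = 1/20, 1/2 · 3/4 = 3/8; summing to 17/40.
Normalising, the posterior is P(urn A | data) = 2/17, P(urn B | data) = 15/17.
The predictive probability is P(purple next | data) = (0)(2/17) + (5/6)(15/17) = 25/34.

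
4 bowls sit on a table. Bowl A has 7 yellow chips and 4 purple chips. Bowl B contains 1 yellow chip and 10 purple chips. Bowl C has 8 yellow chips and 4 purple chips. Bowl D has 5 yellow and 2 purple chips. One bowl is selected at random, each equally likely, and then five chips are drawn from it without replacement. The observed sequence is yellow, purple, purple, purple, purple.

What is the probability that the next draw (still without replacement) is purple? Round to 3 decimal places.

The likelihood of the observed sequence under each hypothesis: P(data | bowl A) = (7/11)(4/10)(3/9)(2/8)(1/7) = 0.0030303; P(data | bowl B) = (1/11)(10/10)(9/9)(8/8)(7/7) = 0.090909; P(data | bowl C) = (8/12)(4/11)(3/10)(2/9)(1/8) = 0.0020202; P(data | bowl D) = (5/7)(2/6)(1/5)(0/4) = 0.
Multiplying each by its prior: 1/4 · 0.0030303 = 0.00075758, 1/4 · 0.090909 = 0.022727, 1/4 · 0.0020202 = 0.00050505, 1/4 · 0 = 0; summing to 0.02399.
The posterior is then P(bowl A | data) = 0.031579, P(bowl B | data) = 0.94737, P(bowl C | data) = 0.021053, P(bowl D | data) = 0.
So P(purple next | data) = Σ P(purple next | H) P(H | data) = (0)(0.031579) + (1)(0.94737) + (0)(0.021053) = 0.94737.

0.947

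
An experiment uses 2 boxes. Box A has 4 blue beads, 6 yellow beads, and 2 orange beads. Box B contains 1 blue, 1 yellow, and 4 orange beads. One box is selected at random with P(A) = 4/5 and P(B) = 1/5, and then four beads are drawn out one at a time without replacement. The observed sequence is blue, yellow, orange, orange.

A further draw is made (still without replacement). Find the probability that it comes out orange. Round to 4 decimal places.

For each hypothesis, P(data | H) works out to: P(data | box A) = (4/12)(6/11)(2/10)(1/9) = 0.0040404; P(data | box B) = (1/6)(1/5)(4/4)(3/3) = 0.033333.
Multiplying each by its prior: 4/5 · 0.0040404 = 0.0032323, 1/5 · 0.033333 = 0.0066667; these sum to 0.009899.
Normalising, the posterior is P(box A | data) = 0.32653, P(box B | data) = 0.67347.
Averaging over the posterior, P(orange next | data) = (0)(0.32653) + (1)(0.67347) = 0.67347.

0.6735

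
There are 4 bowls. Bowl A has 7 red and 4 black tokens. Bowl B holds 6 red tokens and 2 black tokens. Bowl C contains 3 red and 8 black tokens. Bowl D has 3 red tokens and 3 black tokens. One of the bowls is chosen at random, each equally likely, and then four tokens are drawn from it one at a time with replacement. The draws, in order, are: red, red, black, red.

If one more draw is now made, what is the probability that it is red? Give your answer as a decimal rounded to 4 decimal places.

The likelihood of the observed sequence under each hypothesis: P(data | bowl A) = (7/11)(7/11)(4/11)(7/11) = 0.093709; P(data | bowl B) = (6/8)(6/8)(2/8)(6/8) = 0.10547; P(data | bowl C) = (3/11)(3/11)(8/11)(3/11) = 0.014753; P(data | bowl D) = (3/6)(3/6)(3/6)(3/6) = 0.0625.
The prior-weighted likelihoods are 1/4 · 0.093709 = 0.023427, 1/4 · 0.10547 = 0.026367, 1/4 · 0.014753 = 0.0036883, 1/4 · 0.0625 = 0.015625; with total 0.069108.
The posterior is then P(bowl A | data) = 0.339, P(bowl B | data) = 0.38154, P(bowl C | data) = 0.05337, P(bowl D | data) = 0.2261.
Averaging over the posterior, P(red next | data) = (7/11)(0.339) + (3/4)(0.38154) + (3/11)(0.05337) + (1/2)(0.2261) = 0.62948.

0.6295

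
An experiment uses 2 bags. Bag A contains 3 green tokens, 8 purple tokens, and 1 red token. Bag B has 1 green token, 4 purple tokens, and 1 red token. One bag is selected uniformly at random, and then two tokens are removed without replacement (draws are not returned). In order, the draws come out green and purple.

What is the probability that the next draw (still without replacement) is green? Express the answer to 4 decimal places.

Compute the likelihood of the observed sequence for each case: P(data | bag A) = (3/12)(8/11) = 2/11; P(data | bag B) = (1/6)(4/5) = 2/15.
Weighting by the prior gives 1/2 · 2/11 = 1/11, 1/2 · 2/15 = 1/15; summing to 26/165.
The posterior is then P(bag A | data) = 15/26, P(bag B | data) = 11/26.
The predictive probability is P(green next | data) = (1/5)(15/26) + (0)(11/26) = 3/26.

0.1154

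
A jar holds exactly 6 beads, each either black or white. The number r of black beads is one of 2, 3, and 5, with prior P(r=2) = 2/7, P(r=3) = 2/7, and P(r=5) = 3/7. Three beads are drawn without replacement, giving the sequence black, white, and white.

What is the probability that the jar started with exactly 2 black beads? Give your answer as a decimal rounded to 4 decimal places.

The likelihood of the observed sequence under each hypothesis: P(data | r = 2) = (2/6)(4/5)(3/4) = 1/5; P(data | r = 3) = (3/6)(3/5)(2/4) = 3/20; P(data | r = 5) = (5/6)(1/5)(0/4) = 0.
Multiplying each by its prior: 2/7 · 1/5 = 2/35, 2/7 · 3/20 = 3/70, 3/7 · 0 = 0; with total 1/10.
Hence P(r = 2 | data) = (2/35) / (1/10) = 4/7.

0.5714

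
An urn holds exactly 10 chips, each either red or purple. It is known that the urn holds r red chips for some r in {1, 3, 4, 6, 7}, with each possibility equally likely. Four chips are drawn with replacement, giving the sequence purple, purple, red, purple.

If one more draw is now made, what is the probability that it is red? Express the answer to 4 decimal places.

Compute the likelihood of the observed sequence for each case: P(data | r = 1) = (9/10)(9/10)(1/10)(9/10) = 0.0729; P(data | r = 3) = (7/10)(7/10)(3/10)(7/10) = 0.1029; P(data | r = 4) = (6/10)(6/10)(4/10)(6/10) = 0.0864; P(data | r = 6) = (4/10)(4/10)(6/10)(4/10) = 0.0384; P(data | r = 7) = (3/10)(3/10)(7/10)(3/10) = 0.0189.
Multiplying each by its prior: 1/5 · 0.0729 = 0.01458, 1/5 · 0.1029 = 0.02058, 1/5 · 0.0864 = 0.01728, 1/5 · 0.0384 = 0.00768, 1/5 · 0.0189 = 0.00378; with total 0.0639.
The posterior is then P(r = 1 | data) = 0.22817, P(r = 3 | data) = 0.32207, P(r = 4 | data) = 0.27042, P(r = 6 | data) = 0.12019, P(r = 7 | data) = 0.059155.
The predictive probability is P(red next | data) = (1/10)(0.22817) + (3/10)(0.32207) + (2/5)(0.27042) + (3/5)(0.12019) + (7/10)(0.059155) = 0.34113.

0.3411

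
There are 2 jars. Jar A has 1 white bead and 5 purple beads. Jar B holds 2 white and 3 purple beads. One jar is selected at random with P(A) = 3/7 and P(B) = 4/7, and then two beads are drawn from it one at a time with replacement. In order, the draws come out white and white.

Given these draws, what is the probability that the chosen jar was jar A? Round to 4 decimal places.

For each hypothesis, P(data | H) works out to: P(data | jar A) = (1/6)(1/6) = 1/36; P(data | jar B) = (2/5)(2/5) = 4/25.
The prior-weighted likelihoods are 3/7 · 1/36 = 1/84, 4/7 · 4/25 = 16/175; with total 31/300.
By Bayes' rule, P(jar A | data) = (1/84) / (31/300) = 25/217.

0.1152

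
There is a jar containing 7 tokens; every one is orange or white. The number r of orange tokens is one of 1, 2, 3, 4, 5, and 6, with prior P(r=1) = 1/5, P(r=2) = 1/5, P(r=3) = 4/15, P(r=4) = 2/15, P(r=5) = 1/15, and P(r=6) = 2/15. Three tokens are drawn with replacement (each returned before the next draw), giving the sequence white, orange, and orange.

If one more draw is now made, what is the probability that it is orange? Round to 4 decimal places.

0.5312

Compute the likelihood of the observed sequence for each case: P(data | r = 1) = (6/7)(1/7)(1/7) = 0.017493; P(data | r = 2) = (5/7)(2/7)(2/7) = 0.058309; P(data | r = 3) = (4/7)(3/7)(3/7) = 0.10496; P(data | r = 4) = (3/7)(4/7)(4/7) = 0.13994; P(data | r = 5) = (2/7)(5/7)(5/7) = 0.14577; P(data | r = 6) = (1/7)(6/7)(6/7) = 0.10496.
The prior-weighted likelihoods are 1/5 · 0.017493 = 0.0034985, 1/5 · 0.058309 = 0.011662, 4/15 · 0.10496 = 0.027988, 2/15 · 0.13994 = 0.018659, 1/15 · 0.14577 = 0.0097182, 2/15 · 0.10496 = 0.013994; with total 0.08552.
Dividing through by the total gives posterior P(r = 1 | data) = 0.040909, P(r = 2 | data) = 0.13636, P(r = 3 | data) = 0.32727, P(r = 4 | data) = 0.21818, P(r = 5 | data) = 0.11364, P(r = 6 | data) = 0.16364.
Averaging over the posterior, P(orange next | data) = (1/7)(0.040909) + (2/7)(0.13636) + (3/7)(0.32727) + (4/7)(0.21818) + (5/7)(0.11364) + (6/7)(0.16364) = 0.53117.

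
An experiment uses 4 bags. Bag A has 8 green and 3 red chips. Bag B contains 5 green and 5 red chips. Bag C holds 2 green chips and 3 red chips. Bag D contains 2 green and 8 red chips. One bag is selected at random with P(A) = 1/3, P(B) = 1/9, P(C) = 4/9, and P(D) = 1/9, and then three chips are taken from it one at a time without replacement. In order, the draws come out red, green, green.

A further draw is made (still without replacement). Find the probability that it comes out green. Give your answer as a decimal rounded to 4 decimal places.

The likelihood of the observed sequence under each hypothesis: P(data | bag A) = (3/11)(8/10)(7/9) = 0.1697; P(data | bag B) = (5/10)(5/9)(4/8) = 0.13889; P(data | bag C) = (3/5)(2/4)(1/3) = 0.1; P(data | bag D) = (8/10)(2/9)(1/8) = 0.022222.
Weighting by the prior gives 1/3 · 0.1697 = 0.056566, 1/9 · 0.13889 = 0.015432, 4/9 · 0.1 = 0.044444, 1/9 · 0.022222 = 0.0024691; with total 0.11891.
Normalising, the posterior is P(bag A | data) = 0.4757, P(bag B | data) = 0.12978, P(bag C | data) = 0.37376, P(bag D | data) = 0.020765.
So P(green next | data) = Σ P(green next | H) P(H | data) = (3/4)(0.4757) + (3/7)(0.12978) + (0)(0.37376) + (0)(0.020765) = 0.41239.

0.4124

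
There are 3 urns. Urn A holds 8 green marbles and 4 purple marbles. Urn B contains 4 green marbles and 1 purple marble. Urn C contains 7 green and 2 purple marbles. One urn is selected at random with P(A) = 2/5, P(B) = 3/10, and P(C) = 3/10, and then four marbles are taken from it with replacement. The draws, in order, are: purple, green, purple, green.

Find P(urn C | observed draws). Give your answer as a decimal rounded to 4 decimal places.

Under each hypothesis, the probability of the observed sequence is: P(data | urn A) = (4/12)(8/12)(4/12)(8/12) = 0.049383; P(data | urn B) = (1/5)(4/5)(1/5)(4/5) = 0.0256; P(data | urn C) = (2/9)(7/9)(2/9)(7/9) = 0.029873.
The prior-weighted likelihoods are 2/5 · 0.049383 = 0.019753, 3/10 · 0.0256 = 0.00768, 3/10 · 0.029873 = 0.008962; summing to 0.036395.
Therefore the posterior P(urn C | data) = (0.008962) / (0.036395) = 0.24624.

0.2462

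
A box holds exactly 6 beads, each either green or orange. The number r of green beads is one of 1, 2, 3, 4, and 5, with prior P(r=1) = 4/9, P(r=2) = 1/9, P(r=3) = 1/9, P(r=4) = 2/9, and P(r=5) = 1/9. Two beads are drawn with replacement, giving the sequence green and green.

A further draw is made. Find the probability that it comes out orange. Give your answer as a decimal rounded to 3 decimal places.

Compute the likelihood of the observed sequence for each case: P(data | r = 1) = (1/6)(1/6) = 1/36; P(data | r = 2) = (2/6)(2/6) = 1/9; P(data | r = 3) = (3/6)(3/6) = 1/4; P(data | r = 4) = (4/6)(4/6) = 4/9; P(data | r = 5) = (5/6)(5/6) = 25/36.
Multiplying each by its prior: 4/9 · 1/36 = 1/81, 1/9 · 1/9 = 1/81, 1/9 · 1/4 = 1/36, 2/9 · 4/9 = 8/81, 1/9 · 25/36 = 25/324; summing to 37/162.
Normalising, the posterior is P(r = 1 | data) = 2/37, P(r = 2 | data) = 2/37, P(r = 3 | data) = 9/74, P(r = 4 | data) = 16/37, P(r = 5 | data) = 25/74.
So P(orange next | data) = Σ P(orange next | H) P(H | data) = (5/6)(2/37) + (2/3)(2/37) + (1/2)(9/74) + (1/3)(16/37) + (1/6)(25/74) = 38/111.

0.342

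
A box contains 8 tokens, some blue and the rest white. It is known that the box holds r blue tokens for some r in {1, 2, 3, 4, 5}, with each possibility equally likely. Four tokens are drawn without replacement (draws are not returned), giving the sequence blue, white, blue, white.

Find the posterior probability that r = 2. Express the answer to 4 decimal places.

Compute the likelihood of the observed sequence for each case: P(data | r = 1) = (1/8)(7/7)(0/6) = 0; P(data | r = 2) = (2/8)(6/7)(1/6)(5/5) = 1/28; P(data | r = 3) = (3/8)(5/7)(2/6)(4/5) = 1/14; P(data | r = 4) = (4/8)(4/7)(3/6)(3/5) = 3/35; P(data | r = 5) = (5/8)(3/7)(4/6)(2/5) = 1/14.
Multiplying each by its prior: 1/5 · 0 = 0, 1/5 · 1/28 = 1/140, 1/5 · 1/14 = 1/70, 1/5 · 3/35 = 3/175, 1/5 · 1/14 = 1/70; these sum to 37/700.
Hence P(r = 2 | data) = (1/140) / (37/700) = 5/37.

0.1351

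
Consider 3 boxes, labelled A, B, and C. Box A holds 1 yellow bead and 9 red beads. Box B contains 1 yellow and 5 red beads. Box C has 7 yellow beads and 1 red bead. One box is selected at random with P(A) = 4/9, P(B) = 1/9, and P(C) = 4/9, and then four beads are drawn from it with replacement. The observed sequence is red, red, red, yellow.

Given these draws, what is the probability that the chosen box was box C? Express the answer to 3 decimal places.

0.017

Compute the likelihood of the observed sequence for each case: P(data | box A) = (9/10)(9/10)(9/10)(1/10) = 0.0729; P(data | box B) = (5/6)(5/6)(5/6)(1/6) = 0.096451; P(data | box C) = (1/8)(1/8)(1/8)(7/8) = 0.001709.
Multiplying each by its prior: 4/9 · 0.0729 = 0.0324, 1/9 · 0.096451 = 0.010717, 4/9 · 0.001709 = 0.00075955; summing to 0.043876.
Therefore the posterior P(box C | data) = (0.00075955) / (0.043876) = 0.017311.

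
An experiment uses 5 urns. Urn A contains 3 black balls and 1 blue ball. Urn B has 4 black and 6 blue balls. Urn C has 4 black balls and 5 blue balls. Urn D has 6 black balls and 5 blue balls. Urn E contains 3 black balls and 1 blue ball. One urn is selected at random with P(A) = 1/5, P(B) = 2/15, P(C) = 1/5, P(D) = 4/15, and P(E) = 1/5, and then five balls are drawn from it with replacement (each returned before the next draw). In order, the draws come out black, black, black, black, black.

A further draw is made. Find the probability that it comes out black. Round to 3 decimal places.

The likelihood of the observed sequence under each hypothesis: P(data | urn A) = (3/4)(3/4)(3/4)(3/4)(3/4) = 0.2373; P(data | urn B) = (4/10)(4/10)(4/10)(4/10)(4/10) = 0.01024; P(data | urn C) = (4/9)(4/9)(4/9)(4/9)(4/9) = 0.017342; P(data | urn D) = (6/11)(6/11)(6/11)(6/11)(6/11) = 0.048283; P(data | urn E) = (3/4)(3/4)(3/4)(3/4)(3/4) = 0.2373.
Weighting by the prior gives 1/5 · 0.2373 = 0.047461, 2/15 · 0.01024 = 0.0013653, 1/5 · 0.017342 = 0.0034683, 4/15 · 0.048283 = 0.012875, 1/5 · 0.2373 = 0.047461; with total 0.11263.
Dividing through by the total gives posterior P(urn A | data) = 0.42138, P(urn B | data) = 0.012122, P(urn C | data) = 0.030794, P(urn D | data) = 0.11432, P(urn E | data) = 0.42138.
The predictive probability is P(black next | data) = (3/4)(0.42138) + (2/5)(0.012122) + (4/9)(0.030794) + (6/11)(0.11432) + (3/4)(0.42138) = 0.71297.

0.713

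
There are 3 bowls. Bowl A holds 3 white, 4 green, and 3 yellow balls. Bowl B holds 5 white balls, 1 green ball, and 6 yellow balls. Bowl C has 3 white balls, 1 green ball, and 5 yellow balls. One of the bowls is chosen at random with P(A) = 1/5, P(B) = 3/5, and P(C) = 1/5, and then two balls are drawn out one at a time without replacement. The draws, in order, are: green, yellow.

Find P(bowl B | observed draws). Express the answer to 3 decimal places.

Under each hypothesis, the probability of the observed sequence is: P(data | bowl A) = (4/10)(3/9) = 0.13333; P(data | bowl B) = (1/12)(6/11) = 0.045455; P(data | bowl C) = (1/9)(5/8) = 0.069444.
The prior-weighted likelihoods are 1/5 · 0.13333 = 0.026667, 3/5 · 0.045455 = 0.027273, 1/5 · 0.069444 = 0.013889; these sum to 0.067828.
Therefore the posterior P(bowl B | data) = (0.027273) / (0.067828) = 0.40208.

0.402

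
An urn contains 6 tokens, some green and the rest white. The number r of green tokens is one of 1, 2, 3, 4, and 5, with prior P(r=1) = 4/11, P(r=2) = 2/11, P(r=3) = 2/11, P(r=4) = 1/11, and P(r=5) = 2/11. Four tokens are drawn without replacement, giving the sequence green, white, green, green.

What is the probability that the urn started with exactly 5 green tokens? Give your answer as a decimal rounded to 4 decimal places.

0.5882

Under each hypothesis, the probability of the observed sequence is: P(data | r = 1) = (1/6)(5/5)(0/4) = 0; P(data | r = 2) = (2/6)(4/5)(1/4)(0/3) = 0; P(data | r = 3) = (3/6)(3/5)(2/4)(1/3) = 1/20; P(data | r = 4) = (4/6)(2/5)(3/4)(2/3) = 2/15; P(data | r = 5) = (5/6)(1/5)(4/4)(3/3) = 1/6.
Weighting by the prior gives 4/11 · 0 = 0, 2/11 · 0 = 0, 2/11 · 1/20 = 1/110, 1/11 · 2/15 = 2/165, 2/11 · 1/6 = 1/33; these sum to 17/330.
By Bayes' rule, P(r = 5 | data) = (1/33) / (17/330) = 10/17.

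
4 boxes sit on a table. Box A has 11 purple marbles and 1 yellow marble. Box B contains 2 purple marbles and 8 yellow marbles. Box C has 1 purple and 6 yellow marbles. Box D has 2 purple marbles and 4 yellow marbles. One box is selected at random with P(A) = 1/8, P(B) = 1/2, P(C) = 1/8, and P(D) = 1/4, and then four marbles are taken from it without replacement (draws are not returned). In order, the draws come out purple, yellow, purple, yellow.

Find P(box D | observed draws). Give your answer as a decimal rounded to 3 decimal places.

0.600

The likelihood of the observed sequence under each hypothesis: P(data | box A) = (11/12)(1/11)(10/10)(0/9) = 0; P(data | box B) = (2/10)(8/9)(1/8)(7/7) = 1/45; P(data | box C) = (1/7)(6/6)(0/5) = 0; P(data | box D) = (2/6)(4/5)(1/4)(3/3) = 1/15.
Multiplying each by its prior: 1/8 · 0 = 0, 1/2 · 1/45 = 1/90, 1/8 · 0 = 0, 1/4 · 1/15 = 1/60; with total 1/36.
By Bayes' rule, P(box D | data) = (1/60) / (1/36) = 3/5.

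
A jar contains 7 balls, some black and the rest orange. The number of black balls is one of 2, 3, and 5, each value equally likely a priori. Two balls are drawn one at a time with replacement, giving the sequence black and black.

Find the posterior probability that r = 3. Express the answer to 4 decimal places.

0.2368

For each hypothesis, P(data | H) works out to: P(data | r = 2) = (2/7)(2/7) = 4/49; P(data | r = 3) = (3/7)(3/7) = 9/49; P(data | r = 5) = (5/7)(5/7) = 25/49.
Weighting by the prior gives 1/3 · 4/49 = 4/147, 1/3 · 9/49 = 3/49, 1/3 · 25/49 = 25/147; these sum to 38/147.
Hence P(r = 3 | data) = (3/49) / (38/147) = 9/38.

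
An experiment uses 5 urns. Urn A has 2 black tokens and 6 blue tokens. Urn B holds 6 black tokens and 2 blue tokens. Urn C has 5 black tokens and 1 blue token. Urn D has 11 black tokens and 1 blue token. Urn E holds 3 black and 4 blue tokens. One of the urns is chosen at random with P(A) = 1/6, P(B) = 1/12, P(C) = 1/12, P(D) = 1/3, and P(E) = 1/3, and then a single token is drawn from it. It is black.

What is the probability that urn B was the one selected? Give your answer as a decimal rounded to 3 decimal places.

0.100

The likelihood of this draw under each hypothesis: P(data | urn A) = (2/8) = 1/4; P(data | urn B) = (6/8) = 3/4; P(data | urn C) = (5/6) = 5/6; P(data | urn D) = (11/12) = 11/12; P(data | urn E) = (3/7) = 3/7.
Weighting by the prior gives 1/6 · 1/4 = 1/24, 1/12 · 3/4 = 1/16, 1/12 · 5/6 = 5/72, 1/3 · 11/12 = 11/36, 1/3 · 3/7 = 1/7; summing to 209/336.
So P(urn B | data) = (1/16) / (209/336) = 21/209.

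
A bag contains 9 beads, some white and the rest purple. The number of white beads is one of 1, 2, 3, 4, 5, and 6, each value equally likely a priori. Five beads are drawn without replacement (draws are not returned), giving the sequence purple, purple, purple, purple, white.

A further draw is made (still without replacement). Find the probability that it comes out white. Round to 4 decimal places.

0.2857

For each hypothesis, P(data | H) works out to: P(data | r = 1) = (8/9)(7/8)(6/7)(5/6)(1/5) = 1/9; P(data | r = 2) = (7/9)(6/8)(5/7)(4/6)(2/5) = 1/9; P(data | r = 3) = (6/9)(5/8)(4/7)(3/6)(3/5) = 1/14; P(data | r = 4) = (5/9)(4/8)(3/7)(2/6)(4/5) = 2/63; P(data | r = 5) = (4/9)(3/8)(2/7)(1/6)(5/5) = 1/126; P(data | r = 6) = (3/9)(2/8)(1/7)(0/6) = 0.
Weighting by the prior gives 1/6 · 1/9 = 1/54, 1/6 · 1/9 = 1/54, 1/6 · 1/14 = 1/84, 1/6 · 2/63 = 1/189, 1/6 · 1/126 = 1/756, 1/6 · 0 = 0; with total 1/18.
Normalising, the posterior is P(r = 1 | data) = 1/3, P(r = 2 | data) = 1/3, P(r = 3 | data) = 3/14, P(r = 4 | data) = 2/21, P(r = 5 | data) = 1/42, P(r = 6 | data) = 0.
The predictive probability is P(white next | data) = (0)(1/3) + (1/4)(1/3) + (1/2)(3/14) + (3/4)(2/21) + (1)(1/42) = 2/7.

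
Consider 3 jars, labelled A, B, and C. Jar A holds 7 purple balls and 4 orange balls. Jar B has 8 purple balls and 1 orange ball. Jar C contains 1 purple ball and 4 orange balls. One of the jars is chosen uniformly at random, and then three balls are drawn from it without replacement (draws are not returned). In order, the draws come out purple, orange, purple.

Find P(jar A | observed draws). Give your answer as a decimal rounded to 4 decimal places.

Under each hypothesis, the probability of the observed sequence is: P(data | jar A) = (7/11)(4/10)(6/9) = 0.1697; P(data | jar B) = (8/9)(1/8)(7/7) = 0.11111; P(data | jar C) = (1/5)(4/4)(0/3) = 0.
Weighting by the prior gives 1/3 · 0.1697 = 0.056566, 1/3 · 0.11111 = 0.037037, 1/3 · 0 = 0; summing to 0.093603.
So P(jar A | data) = (0.056566) / (0.093603) = 0.60432.

0.6043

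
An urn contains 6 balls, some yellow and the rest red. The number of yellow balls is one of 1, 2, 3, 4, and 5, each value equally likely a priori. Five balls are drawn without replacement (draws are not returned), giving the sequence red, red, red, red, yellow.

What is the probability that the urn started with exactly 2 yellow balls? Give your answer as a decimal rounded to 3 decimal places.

0.286

Under each hypothesis, the probability of the observed sequence is: P(data | r = 1) = (5/6)(4/5)(3/4)(2/3)(1/2) = 1/6; P(data | r = 2) = (4/6)(3/5)(2/4)(1/3)(2/2) = 1/15; P(data | r = 3) = (3/6)(2/5)(1/4)(0/3) = 0; P(data | r = 4) = (2/6)(1/5)(0/4) = 0; P(data | r = 5) = (1/6)(0/5) = 0.
Weighting by the prior gives 1/5 · 1/6 = 1/30, 1/5 · 1/15 = 1/75, 1/5 · 0 = 0, 1/5 · 0 = 0, 1/5 · 0 = 0; these sum to 7/150.
So P(r = 2 | data) = (1/75) / (7/150) = 2/7.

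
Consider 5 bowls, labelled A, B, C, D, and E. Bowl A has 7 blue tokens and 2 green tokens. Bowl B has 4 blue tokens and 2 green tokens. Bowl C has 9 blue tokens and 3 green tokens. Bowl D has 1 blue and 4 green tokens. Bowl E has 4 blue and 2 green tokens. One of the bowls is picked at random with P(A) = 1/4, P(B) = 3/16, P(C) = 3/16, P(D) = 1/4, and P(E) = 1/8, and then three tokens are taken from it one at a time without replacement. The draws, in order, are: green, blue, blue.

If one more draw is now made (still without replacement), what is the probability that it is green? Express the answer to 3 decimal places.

0.257

For each hypothesis, P(data | H) works out to: P(data | bowl A) = (2/9)(7/8)(6/7) = 1/6; P(data | bowl B) = (2/6)(4/5)(3/4) = 1/5; P(data | bowl C) = (3/12)(9/11)(8/10) = 9/55; P(data | bowl D) = (4/5)(1/4)(0/3) = 0; P(data | bowl E) = (2/6)(4/5)(3/4) = 1/5.
The prior-weighted likelihoods are 1/4 · 1/6 = 1/24, 3/16 · 1/5 = 3/80, 3/16 · 9/55 = 27/880, 1/4 · 0 = 0, 1/8 · 1/5 = 1/40; with total 89/660.
Dividing through by the total gives posterior P(bowl A | data) = 55/178, P(bowl B | data) = 99/356, P(bowl C | data) = 81/356, P(bowl D | data) = 0, P(bowl E | data) = 33/178.
So P(green next | data) = Σ P(green next | H) P(H | data) = (1/6)(55/178) + (1/3)(99/356) + (2/9)(81/356) + (1/3)(33/178) = 137/534.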